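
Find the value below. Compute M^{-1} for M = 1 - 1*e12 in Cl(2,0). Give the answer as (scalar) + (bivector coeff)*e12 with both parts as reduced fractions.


M = 1 - 1*e12, where e12^2 = -1.
Since M commutes with its reverse ~M = a - b*e12, M * ~M = a^2 - b^2*e12^2 = a^2 + b^2.
So M^{-1} = ~M / (a^2 + b^2) = (a - b*e12)/(a^2 + b^2).
a^2 + b^2 = 1 + 1 = 2
Scalar part = 1/2 = 1/2
Bivector coeff = 1/2 = 1/2
M^{-1} = 1/2 + 1/2*e12


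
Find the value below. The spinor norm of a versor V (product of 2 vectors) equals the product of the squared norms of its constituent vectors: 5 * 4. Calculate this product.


Spinor norm N(V) = |v1|^2 * |v2|^2 * ... * |v2|^2
= 5 * 4
Running product: 5, 20
N(V) = 20


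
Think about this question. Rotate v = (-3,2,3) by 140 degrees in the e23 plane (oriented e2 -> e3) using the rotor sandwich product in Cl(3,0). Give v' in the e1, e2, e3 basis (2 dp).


Rotor R = cos(70deg) - sin(70deg)*e23
Rotation angle theta = 2 * 70 = 140 degrees in the e23 plane (e2 -> e3).
The component perpendicular to the plane (e1) is invariant: v'_1 = v1 = -3.00
cos(140deg) = -0.7660, sin(140deg) = 0.6428
v'_2 = v2*cos(theta) - v3*sin(theta) = 2*(-0.7660) - 3*0.6428 = -3.46
v'_3 = v2*sin(theta) + v3*cos(theta) = 2*0.6428 + 3*(-0.7660) = -1.01
v' = -3.00*e1 - 3.46*e2 - 1.01*e3


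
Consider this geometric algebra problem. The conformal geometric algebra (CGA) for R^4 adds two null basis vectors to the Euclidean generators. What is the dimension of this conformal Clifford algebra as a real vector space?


The conformal model of R^4 uses Cl(5,1): the 4 Euclidean generators plus two extra orthogonal generators e+ (e+^2 = +1) and e- (e-^2 = -1), from which the null vectors e0, einf are built.
Number of generators m = 4 + 2 = 6.
dim Cl(p,q) = 2^m = 2^6 = 64


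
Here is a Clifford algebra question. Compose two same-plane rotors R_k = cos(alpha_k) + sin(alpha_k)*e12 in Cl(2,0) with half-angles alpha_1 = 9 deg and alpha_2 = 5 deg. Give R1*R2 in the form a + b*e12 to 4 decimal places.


Same-plane rotors commute and their half-angles add:
R1*R2 = cos(a1 + a2) + sin(a1 + a2)*e12.
a1 + a2 = 9 + 5 = 14 deg
cos(14 deg) = 0.9703
sin(14 deg) = 0.2419
R1*R2 = 0.9703 + 0.2419*e12


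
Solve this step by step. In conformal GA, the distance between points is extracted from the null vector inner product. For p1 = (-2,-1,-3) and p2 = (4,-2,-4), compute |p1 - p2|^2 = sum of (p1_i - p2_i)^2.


p1 - p2 = (-6, 1, 1)
|p1 - p2|^2 = (-6)^2 + 1^2 + 1^2
= 36 + 1 + 1
= 38


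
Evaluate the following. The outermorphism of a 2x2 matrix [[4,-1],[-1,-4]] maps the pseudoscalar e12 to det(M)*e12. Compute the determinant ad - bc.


The outermorphism of a linear map f sends e1^e2 to f(e1)^f(e2).
f(e1) = 4*e1 - 1*e2
f(e2) = -1*e1 - 4*e2
f(e1) ^ f(e2) = (4*e1 - 1*e2) ^ (-1*e1 - 4*e2)
= 4*(-4)*e12 + (-1)*(-1)*e21
= (-16 - 1)*e12
= -17*e12
Coefficient = -17


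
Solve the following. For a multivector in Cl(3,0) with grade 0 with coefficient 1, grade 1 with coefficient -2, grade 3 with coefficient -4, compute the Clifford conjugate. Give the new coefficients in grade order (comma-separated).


Clifford conjugate sign for grade k: (-1)^(k(k+1)/2)
Grade 0: (-1)^(0*1/2) = (-1)^0 = 1, coeff 1 -> 1
Grade 1: (-1)^(1*2/2) = (-1)^1 = -1, coeff -2 -> 2
Grade 3: (-1)^(3*4/2) = (-1)^6 = 1, coeff -4 -> -4
Conjugated coefficients: 1, 2, -4


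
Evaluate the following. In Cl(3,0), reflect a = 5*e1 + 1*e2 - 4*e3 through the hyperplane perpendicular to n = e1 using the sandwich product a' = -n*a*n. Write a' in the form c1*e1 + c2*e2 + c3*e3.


Reflection formula: a' = -n*a*n, with n = e1 (unit vector, n^2 = 1).
For reflection through hyperplane perp to e1:
The component along e1 flips sign, others stay.
a = (5, 1, -4)
a' = (-5, 1, -4)
a' = -5*e1 + 1*e2 - 4*e3


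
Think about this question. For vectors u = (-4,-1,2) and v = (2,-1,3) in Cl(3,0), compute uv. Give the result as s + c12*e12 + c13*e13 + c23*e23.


In Cl(3,0): e_i^2 = 1, e_ie_j = -e_je_i for i != j.
Scalar part = u . v = (-4)*2 + (-1)*(-1) + 2*3
= -8 + 1 + 6 = -1
e12 coeff = (-4)*(-1) - (-1)*2 = 4 - (-2) = 6
e13 coeff = (-4)*3 - 2*2 = -12 - 4 = -16
e23 coeff = (-1)*3 - 2*(-1) = -3 - (-2) = -1
uv = -1 + 6*e12 - 16*e13 - 1*e23


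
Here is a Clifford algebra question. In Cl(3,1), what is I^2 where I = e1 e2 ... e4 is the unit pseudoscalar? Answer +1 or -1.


The pseudoscalar I = e1...e_n (product of all n generators) of Cl(p,q) satisfies I^2 = (-1)^(q + n(n-1)/2).
p = 3, q = 1, n = p + q = 4
n(n-1)/2 = 4 * 3 / 2 = 6
Exponent = q + n(n-1)/2 = 1 + 6 = 7
I^2 = (-1)^7 = -1


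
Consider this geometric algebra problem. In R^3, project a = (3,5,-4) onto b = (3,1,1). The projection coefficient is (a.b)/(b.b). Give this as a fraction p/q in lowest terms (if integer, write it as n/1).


Projection coefficient = (a . b) / (b . b)
a . b = 3*3 + 5*1 + (-4)*1
= 9 + 5 + (-4) = 10
b . b = 3^2 + 1^2 + 1^2
= 9 + 1 + 1 = 11
Coefficient = 10/11
In lowest terms: 10/11


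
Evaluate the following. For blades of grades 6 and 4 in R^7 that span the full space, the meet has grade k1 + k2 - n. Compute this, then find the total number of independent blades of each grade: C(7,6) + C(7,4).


Meet grade = grade(A) + grade(B) - n
= 6 + 4 - 7 = 3
C(7,6) = 7
C(7,4) = 35
dim_A + dim_B = 7 + 35 = 42


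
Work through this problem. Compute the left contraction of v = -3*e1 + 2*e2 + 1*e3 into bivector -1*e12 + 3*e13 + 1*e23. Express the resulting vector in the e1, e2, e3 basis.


Left contraction v _| B = <vB>_1 (grade-1 part of the geometric product vB).
Using e1_|e12 = e2, e2_|e12 = -e1, e1_|e13 = e3, e3_|e13 = -e1, e2_|e23 = e3, e3_|e23 = -e2:
e1 coeff: -v2*b12 - v3*b13 = -(2)*(-1) - (1)*(3) = -1
e2 coeff: v1*b12 - v3*b23 = (-3)*(-1) - (1)*(1) = 2
e3 coeff: v1*b13 + v2*b23 = (-3)*(3) + (2)*(1) = -7
v _| B = -1*e1 + 2*e2 - 7*e3


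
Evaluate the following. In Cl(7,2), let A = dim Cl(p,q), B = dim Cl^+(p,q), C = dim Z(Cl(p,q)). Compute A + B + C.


n = 7 + 2 = 9
Total dim = 2^9 = 512
Even subalgebra dim = 2^8 = 256
n is odd, so center dim = 2
Sum = 512 + 256 + 2 = 770


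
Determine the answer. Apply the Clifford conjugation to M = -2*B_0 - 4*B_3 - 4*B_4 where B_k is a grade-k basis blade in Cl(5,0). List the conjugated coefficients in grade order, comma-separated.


Clifford conjugate sign for grade k: (-1)^(k(k+1)/2)
Grade 0: (-1)^(0*1/2) = (-1)^0 = 1, coeff -2 -> -2
Grade 3: (-1)^(3*4/2) = (-1)^6 = 1, coeff -4 -> -4
Grade 4: (-1)^(4*5/2) = (-1)^10 = 1, coeff -4 -> -4
Conjugated coefficients: -2, -4, -4


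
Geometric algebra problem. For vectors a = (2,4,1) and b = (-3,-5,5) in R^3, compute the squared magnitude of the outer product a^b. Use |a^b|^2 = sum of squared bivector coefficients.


a wedge b = (a1*b2 - a2*b1)*e12 + (a1*b3 - a3*b1)*e13 + (a2*b3 - a3*b2)*e23
e12 coeff: 2*(-5) - 4*(-3) = -10 - (-12) = 2
e13 coeff: 2*5 - 1*(-3) = 10 - (-3) = 13
e23 coeff: 4*5 - 1*(-5) = 20 - (-5) = 25
|a wedge b|^2 = 2^2 + 13^2 + 25^2
= 4 + 169 + 625
= 798


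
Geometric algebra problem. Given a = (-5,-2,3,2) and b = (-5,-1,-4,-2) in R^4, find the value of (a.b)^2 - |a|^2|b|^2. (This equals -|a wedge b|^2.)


a . b = (-5)*(-5) + (-2)*(-1) + 3*(-4) + 2*(-2)
= 25 + 2 + (-12) + (-4) = 11
|a|^2 = (-5)^2 + (-2)^2 + 3^2 + 2^2 = 42
|b|^2 = (-5)^2 + (-1)^2 + (-4)^2 + (-2)^2 = 46
(a.b)^2 = 11^2 = 121
|a|^2 * |b|^2 = 42 * 46 = 1932
Result = 121 - 1932 = -1811


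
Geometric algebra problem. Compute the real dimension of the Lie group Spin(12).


Spin(n) double-covers SO(n); both have Lie algebra so(n) of dimension n(n-1)/2.
n = 12
n(n-1) = 12 * 11 = 132
dim Spin(12) = 132/2 = 66


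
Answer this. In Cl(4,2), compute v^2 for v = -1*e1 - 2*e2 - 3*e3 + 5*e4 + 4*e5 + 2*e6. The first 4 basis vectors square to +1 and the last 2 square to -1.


v^2 = sum of c_i^2 * e_i^2
Positive signature terms (e_i^2 = +1): (-1)^2 + (-2)^2 + (-3)^2 + 5^2 = 39
Negative signature terms (e_j^2 = -1): 4^2 + 2^2 = 20
v^2 = 39 - 20 = 19


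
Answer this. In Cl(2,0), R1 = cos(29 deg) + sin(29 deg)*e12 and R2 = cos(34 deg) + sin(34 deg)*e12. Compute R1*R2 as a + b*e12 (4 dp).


Same-plane rotors commute and their half-angles add:
R1*R2 = cos(a1 + a2) + sin(a1 + a2)*e12.
a1 + a2 = 29 + 34 = 63 deg
cos(63 deg) = 0.4540
sin(63 deg) = 0.8910
R1*R2 = 0.4540 + 0.8910*e12


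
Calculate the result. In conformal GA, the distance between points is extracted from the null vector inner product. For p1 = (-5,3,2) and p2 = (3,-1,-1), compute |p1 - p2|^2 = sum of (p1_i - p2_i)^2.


p1 - p2 = (-8, 4, 3)
|p1 - p2|^2 = (-8)^2 + 4^2 + 3^2
= 64 + 16 + 9
= 89


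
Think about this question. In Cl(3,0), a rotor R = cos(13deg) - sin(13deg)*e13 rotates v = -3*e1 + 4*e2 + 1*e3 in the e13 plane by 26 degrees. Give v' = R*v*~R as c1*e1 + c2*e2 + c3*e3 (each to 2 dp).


Rotor R = cos(13deg) - sin(13deg)*e13
Rotation angle theta = 2 * 13 = 26 degrees in the e13 plane (e1 -> e3).
The component perpendicular to the plane (e2) is invariant: v'_2 = v2 = 4.00
cos(26deg) = 0.8988, sin(26deg) = 0.4384
v'_1 = v1*cos(theta) - v3*sin(theta) = -3*0.8988 - 1*0.4384 = -3.13
v'_3 = v1*sin(theta) + v3*cos(theta) = -3*0.4384 + 1*0.8988 = -0.42
v' = -3.13*e1 + 4.00*e2 - 0.42*e3


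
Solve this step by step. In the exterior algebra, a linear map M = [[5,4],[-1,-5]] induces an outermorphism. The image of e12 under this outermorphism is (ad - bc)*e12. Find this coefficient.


The outermorphism of a linear map f sends e1^e2 to f(e1)^f(e2).
f(e1) = 5*e1 - 1*e2
f(e2) = 4*e1 - 5*e2
f(e1) ^ f(e2) = (5*e1 - 1*e2) ^ (4*e1 - 5*e2)
= 5*(-5)*e12 + (-1)*4*e21
= (-25 - (-4))*e12
= -21*e12
Coefficient = -21


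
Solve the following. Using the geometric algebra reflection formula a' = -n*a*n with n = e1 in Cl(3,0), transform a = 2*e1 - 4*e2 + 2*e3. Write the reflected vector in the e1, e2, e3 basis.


Reflection formula: a' = -n*a*n, with n = e1 (unit vector, n^2 = 1).
For reflection through hyperplane perp to e1:
The component along e1 flips sign, others stay.
a = (2, -4, 2)
a' = (-2, -4, 2)
a' = -2*e1 - 4*e2 + 2*e3


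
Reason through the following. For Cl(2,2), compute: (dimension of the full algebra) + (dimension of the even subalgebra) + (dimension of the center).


n = 2 + 2 = 4
Total dim = 2^4 = 16
Even subalgebra dim = 2^3 = 8
n is even, so center dim = 1
Sum = 16 + 8 + 1 = 25


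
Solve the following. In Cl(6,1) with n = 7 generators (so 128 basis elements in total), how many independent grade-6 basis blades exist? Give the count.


Number of grade-k basis blades in Cl(p,q) with n = p + q is C(n, k).
n = 6 + 1 = 7
C(7, 6) = 7! / (6! * 1!)
= 5040 / (720 * 1)
= 7


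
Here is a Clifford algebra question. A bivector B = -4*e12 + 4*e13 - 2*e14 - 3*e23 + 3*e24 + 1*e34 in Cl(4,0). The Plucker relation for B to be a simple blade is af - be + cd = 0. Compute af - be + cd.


Plucker relation: af - be + cd
a*f = (-4)*1 = -4
b*e = 4*3 = 12
c*d = (-2)*(-3) = 6
af - be + cd = -4 - 12 + 6
= -10


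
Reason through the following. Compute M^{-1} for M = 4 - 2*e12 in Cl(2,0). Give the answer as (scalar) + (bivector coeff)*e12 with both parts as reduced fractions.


M = 4 - 2*e12, where e12^2 = -1.
Since M commutes with its reverse ~M = a - b*e12, M * ~M = a^2 - b^2*e12^2 = a^2 + b^2.
So M^{-1} = ~M / (a^2 + b^2) = (a - b*e12)/(a^2 + b^2).
a^2 + b^2 = 16 + 4 = 20
Scalar part = 4/20 = 1/5
Bivector coeff = 2/20 = 1/10
M^{-1} = 1/5 + 1/10*e12


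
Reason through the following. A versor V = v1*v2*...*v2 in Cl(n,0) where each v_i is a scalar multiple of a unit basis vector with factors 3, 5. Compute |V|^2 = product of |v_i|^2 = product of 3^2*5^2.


Each vector v_i has |v_i|^2 = s_i^2
Squared scales: 3^2 = 9, 5^2 = 25
|V|^2 = 9 * 25
= 225


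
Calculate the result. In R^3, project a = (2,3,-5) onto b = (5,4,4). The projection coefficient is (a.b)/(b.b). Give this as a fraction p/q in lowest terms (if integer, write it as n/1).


Projection coefficient = (a . b) / (b . b)
a . b = 2*5 + 3*4 + (-5)*4
= 10 + 12 + (-20) = 2
b . b = 5^2 + 4^2 + 4^2
= 25 + 16 + 16 = 57
Coefficient = 2/57
In lowest terms: 2/57


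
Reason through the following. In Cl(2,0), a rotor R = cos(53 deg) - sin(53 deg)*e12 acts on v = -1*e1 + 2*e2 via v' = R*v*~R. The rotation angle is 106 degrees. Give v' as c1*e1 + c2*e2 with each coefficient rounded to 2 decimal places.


Rotor R = cos(53deg) - sin(53deg)*e12
Rotation angle theta = 2 * 53 = 106 degrees
v' = R*v*~R rotates v by theta.
cos(106deg) = -0.2756, sin(106deg) = 0.9613
v'_1 = -1*cos(106deg) - 2*sin(106deg)
= -1*(-0.2756) - 2*0.9613
= -1.65
v'_2 = -1*sin(106deg) + 2*cos(106deg)
= -1*0.9613 + 2*(-0.2756)
= -1.51
v' = -1.65*e1 - 1.51*e2


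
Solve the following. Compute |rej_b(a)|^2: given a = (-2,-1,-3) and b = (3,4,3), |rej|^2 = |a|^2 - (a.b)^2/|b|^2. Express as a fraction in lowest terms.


|a|^2 = (-2)^2 + (-1)^2 + (-3)^2 = 14
|b|^2 = 3^2 + 4^2 + 3^2 = 34
a . b = (-2)*3 + (-1)*4 + (-3)*3 = -19
(a.b)^2 = (-19)^2 = 361
|rej|^2 = 14 - 361/34
= (476 - 361)/34
= 115/34
In lowest terms: 115/34


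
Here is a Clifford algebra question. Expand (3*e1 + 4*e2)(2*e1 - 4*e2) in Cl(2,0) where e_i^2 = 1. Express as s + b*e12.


Expand: (3*e1 + 4*e2)(2*e1 - 4*e2)
= 3*2*e1e1 + 3*(-4)*e1e2 + 4*2*e2e1 + 4*(-4)*e2e2
Using e1^2 = e2^2 = 1, e2e1 = -e1e2:
Scalar part s = 3*2 + 4*(-4) = 6 + (-16) = -10
Bivector part b = 3*(-4) - 4*2 = -12 - 8 = -20
uv = -10 - 20*e12


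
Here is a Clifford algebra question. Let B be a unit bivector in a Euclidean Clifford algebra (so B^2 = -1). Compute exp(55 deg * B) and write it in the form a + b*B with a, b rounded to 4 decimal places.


For a unit bivector B with B^2 = -1, the exponential series gives
e^(theta*B) = cos(theta) + sin(theta)*B (the GA analogue of Euler's formula).
theta = 55 degrees = 0.959931 rad
cos(55 deg) = 0.5736
sin(55 deg) = 0.8192
exp(theta*B) = 0.5736 + 0.8192*B


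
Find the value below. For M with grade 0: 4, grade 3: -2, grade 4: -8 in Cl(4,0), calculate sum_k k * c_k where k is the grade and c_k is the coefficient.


Grade-weighted sum = sum of grade_k * coefficient_k
0*4 = 0
3*(-2) = -6
4*(-8) = -32
Total = 0 + (-6) + (-32) = -38


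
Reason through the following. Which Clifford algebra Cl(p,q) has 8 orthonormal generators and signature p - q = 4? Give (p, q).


We need p + q = 8 and p - q = 4.
Adding: 2p = 8 + 4 = 12, so p = 6.
Then q = 8 - 6 = 2.
(p, q) = (6, 2)


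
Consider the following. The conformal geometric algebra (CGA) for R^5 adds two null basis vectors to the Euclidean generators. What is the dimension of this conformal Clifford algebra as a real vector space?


The conformal model of R^5 uses Cl(6,1): the 5 Euclidean generators plus two extra orthogonal generators e+ (e+^2 = +1) and e- (e-^2 = -1), from which the null vectors e0, einf are built.
Number of generators m = 5 + 2 = 7.
dim Cl(p,q) = 2^m = 2^7 = 128


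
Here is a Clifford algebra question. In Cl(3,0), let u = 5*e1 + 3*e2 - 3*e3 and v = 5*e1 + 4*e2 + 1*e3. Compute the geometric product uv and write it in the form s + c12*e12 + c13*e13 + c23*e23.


In Cl(3,0): e_i^2 = 1, e_ie_j = -e_je_i for i != j.
Scalar part = u . v = 5*5 + 3*4 + (-3)*1
= 25 + 12 + (-3) = 34
e12 coeff = 5*4 - 3*5 = 20 - 15 = 5
e13 coeff = 5*1 - (-3)*5 = 5 - (-15) = 20
e23 coeff = 3*1 - (-3)*4 = 3 - (-12) = 15
uv = 34 + 5*e12 + 20*e13 + 15*e23


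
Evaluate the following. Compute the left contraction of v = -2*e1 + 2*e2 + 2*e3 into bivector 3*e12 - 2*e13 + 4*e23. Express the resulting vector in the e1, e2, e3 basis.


Left contraction v _| B = <vB>_1 (grade-1 part of the geometric product vB).
Using e1_|e12 = e2, e2_|e12 = -e1, e1_|e13 = e3, e3_|e13 = -e1, e2_|e23 = e3, e3_|e23 = -e2:
e1 coeff: -v2*b12 - v3*b13 = -(2)*(3) - (2)*(-2) = -2
e2 coeff: v1*b12 - v3*b23 = (-2)*(3) - (2)*(4) = -14
e3 coeff: v1*b13 + v2*b23 = (-2)*(-2) + (2)*(4) = 12
v _| B = -2*e1 - 14*e2 + 12*e3


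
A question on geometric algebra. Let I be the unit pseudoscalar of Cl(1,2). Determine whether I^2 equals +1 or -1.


The pseudoscalar I = e1...e_n (product of all n generators) of Cl(p,q) satisfies I^2 = (-1)^(q + n(n-1)/2).
p = 1, q = 2, n = p + q = 3
n(n-1)/2 = 3 * 2 / 2 = 3
Exponent = q + n(n-1)/2 = 2 + 3 = 5
I^2 = (-1)^5 = -1


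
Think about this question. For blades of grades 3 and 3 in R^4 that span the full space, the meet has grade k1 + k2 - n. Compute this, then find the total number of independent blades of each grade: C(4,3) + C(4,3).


Meet grade = grade(A) + grade(B) - n
= 3 + 3 - 4 = 2
C(4,3) = 4
C(4,3) = 4
dim_A + dim_B = 4 + 4 = 8


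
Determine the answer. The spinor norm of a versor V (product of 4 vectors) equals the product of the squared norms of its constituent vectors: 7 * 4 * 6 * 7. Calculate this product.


Spinor norm N(V) = |v1|^2 * |v2|^2 * ... * |v4|^2
= 7 * 4 * 6 * 7
Running product: 7, 28, 168, 1176
N(V) = 1176


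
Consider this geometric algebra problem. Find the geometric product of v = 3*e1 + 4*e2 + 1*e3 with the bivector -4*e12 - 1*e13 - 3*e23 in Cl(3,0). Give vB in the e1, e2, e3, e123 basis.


vB has grade-1 (vector) and grade-3 (trivector) parts: vB = (v _| B) + (v ^ B).
Vector part <vB>_1:
  e1: -v2*b12 - v3*b13 = -(4)*(-4) - (1)*(-1) = 17
  e2: v1*b12 - v3*b23 = (3)*(-4) - (1)*(-3) = -9
  e3: v1*b13 + v2*b23 = (3)*(-1) + (4)*(-3) = -15
Trivector part <vB>_3:
  e123: v1*b23 - v2*b13 + v3*b12 = (3)*(-3) - (4)*(-1) + (1)*(-4) = -9
vB = 17*e1 - 9*e2 - 15*e3 - 9*e123


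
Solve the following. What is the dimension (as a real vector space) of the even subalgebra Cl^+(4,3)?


Even subalgebra dimension = 2^(n-1)
n = 4 + 3 = 7
2^(7 - 1) = 2^6 = 64
Verification: sum of C(7,k) for even k = 1 + 21 + 35 + 7 = 64
Result = 64


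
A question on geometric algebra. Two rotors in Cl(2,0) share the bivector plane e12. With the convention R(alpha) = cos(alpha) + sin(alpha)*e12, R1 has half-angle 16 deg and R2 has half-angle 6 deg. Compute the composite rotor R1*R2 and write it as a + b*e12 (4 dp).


Same-plane rotors commute and their half-angles add:
R1*R2 = cos(a1 + a2) + sin(a1 + a2)*e12.
a1 + a2 = 16 + 6 = 22 deg
cos(22 deg) = 0.9272
sin(22 deg) = 0.3746
R1*R2 = 0.9272 + 0.3746*e12


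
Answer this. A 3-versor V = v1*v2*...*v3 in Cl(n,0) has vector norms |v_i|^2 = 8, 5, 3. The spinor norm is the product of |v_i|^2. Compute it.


Spinor norm N(V) = |v1|^2 * |v2|^2 * ... * |v3|^2
= 8 * 5 * 3
Running product: 8, 40, 120
N(V) = 120


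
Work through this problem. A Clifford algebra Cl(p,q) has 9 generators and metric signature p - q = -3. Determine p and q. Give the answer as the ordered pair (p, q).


We need p + q = 9 and p - q = -3.
Adding: 2p = 9 + (-3) = 6, so p = 3.
Then q = 9 - 3 = 6.
(p, q) = (3, 6)


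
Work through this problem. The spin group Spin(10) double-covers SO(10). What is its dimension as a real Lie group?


Spin(n) double-covers SO(n); both have Lie algebra so(n) of dimension n(n-1)/2.
n = 10
n(n-1) = 10 * 9 = 90
dim Spin(10) = 90/2 = 45


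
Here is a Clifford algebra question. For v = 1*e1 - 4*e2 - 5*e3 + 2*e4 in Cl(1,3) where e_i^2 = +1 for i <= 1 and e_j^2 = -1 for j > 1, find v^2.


v^2 = sum of c_i^2 * e_i^2
Positive signature terms (e_i^2 = +1): 1^2 = 1
Negative signature terms (e_j^2 = -1): (-4)^2 + (-5)^2 + 2^2 = 45
v^2 = 1 - 45 = -44


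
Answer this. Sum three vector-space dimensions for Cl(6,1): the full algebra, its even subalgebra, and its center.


n = 6 + 1 = 7
Total dim = 2^7 = 128
Even subalgebra dim = 2^6 = 64
n is odd, so center dim = 2
Sum = 128 + 64 + 2 = 194


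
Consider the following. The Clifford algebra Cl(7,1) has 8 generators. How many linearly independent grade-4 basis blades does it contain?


Number of grade-k basis blades in Cl(p,q) with n = p + q is C(n, k).
n = 7 + 1 = 8
C(8, 4) = 8! / (4! * 4!)
= 40320 / (24 * 24)
= 70


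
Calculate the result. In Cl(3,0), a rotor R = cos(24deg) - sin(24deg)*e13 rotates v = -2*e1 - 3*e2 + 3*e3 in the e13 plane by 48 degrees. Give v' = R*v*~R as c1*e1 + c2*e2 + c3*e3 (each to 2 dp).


Rotor R = cos(24deg) - sin(24deg)*e13
Rotation angle theta = 2 * 24 = 48 degrees in the e13 plane (e1 -> e3).
The component perpendicular to the plane (e2) is invariant: v'_2 = v2 = -3.00
cos(48deg) = 0.6691, sin(48deg) = 0.7431
v'_1 = v1*cos(theta) - v3*sin(theta) = -2*0.6691 - 3*0.7431 = -3.57
v'_3 = v1*sin(theta) + v3*cos(theta) = -2*0.7431 + 3*0.6691 = 0.52
v' = -3.57*e1 - 3.00*e2 + 0.52*e3


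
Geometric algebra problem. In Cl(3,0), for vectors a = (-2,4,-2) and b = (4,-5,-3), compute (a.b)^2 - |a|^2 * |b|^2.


a . b = (-2)*4 + 4*(-5) + (-2)*(-3)
= -8 + (-20) + 6 = -22
|a|^2 = (-2)^2 + 4^2 + (-2)^2 = 24
|b|^2 = 4^2 + (-5)^2 + (-3)^2 = 50
(a.b)^2 = (-22)^2 = 484
|a|^2 * |b|^2 = 24 * 50 = 1200
Result = 484 - 1200 = -716


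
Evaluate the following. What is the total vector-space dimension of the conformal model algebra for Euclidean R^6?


The conformal model of R^6 uses Cl(7,1): the 6 Euclidean generators plus two extra orthogonal generators e+ (e+^2 = +1) and e- (e-^2 = -1), from which the null vectors e0, einf are built.
Number of generators m = 6 + 2 = 8.
dim Cl(p,q) = 2^m = 2^8 = 256


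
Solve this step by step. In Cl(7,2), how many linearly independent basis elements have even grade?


Even subalgebra dimension = 2^(n-1)
n = 7 + 2 = 9
2^(9 - 1) = 2^8 = 256
Verification: sum of C(9,k) for even k = 1 + 36 + 126 + 84 + 9 = 256
Result = 256


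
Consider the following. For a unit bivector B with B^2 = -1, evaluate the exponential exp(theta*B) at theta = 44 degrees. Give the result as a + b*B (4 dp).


For a unit bivector B with B^2 = -1, the exponential series gives
e^(theta*B) = cos(theta) + sin(theta)*B (the GA analogue of Euler's formula).
theta = 44 degrees = 0.767945 rad
cos(44 deg) = 0.7193
sin(44 deg) = 0.6947
exp(theta*B) = 0.7193 + 0.6947*B


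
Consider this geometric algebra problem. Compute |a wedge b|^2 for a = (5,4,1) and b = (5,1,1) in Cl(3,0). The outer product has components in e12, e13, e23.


a wedge b = (a1*b2 - a2*b1)*e12 + (a1*b3 - a3*b1)*e13 + (a2*b3 - a3*b2)*e23
e12 coeff: 5*1 - 4*5 = 5 - 20 = -15
e13 coeff: 5*1 - 1*5 = 5 - 5 = 0
e23 coeff: 4*1 - 1*1 = 4 - 1 = 3
|a wedge b|^2 = (-15)^2 + 0^2 + 3^2
= 225 + 0 + 9
= 234


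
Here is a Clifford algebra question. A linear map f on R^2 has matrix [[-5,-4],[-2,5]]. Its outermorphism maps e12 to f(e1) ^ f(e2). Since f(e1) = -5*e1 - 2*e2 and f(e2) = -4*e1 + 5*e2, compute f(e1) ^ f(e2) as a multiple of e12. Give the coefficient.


The outermorphism of a linear map f sends e1^e2 to f(e1)^f(e2).
f(e1) = -5*e1 - 2*e2
f(e2) = -4*e1 + 5*e2
f(e1) ^ f(e2) = (-5*e1 - 2*e2) ^ (-4*e1 + 5*e2)
= (-5)*5*e12 + (-2)*(-4)*e21
= (-25 - 8)*e12
= -33*e12
Coefficient = -33


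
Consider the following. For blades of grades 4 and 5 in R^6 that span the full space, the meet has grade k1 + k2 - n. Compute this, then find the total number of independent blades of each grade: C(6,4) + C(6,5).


Meet grade = grade(A) + grade(B) - n
= 4 + 5 - 6 = 3
C(6,4) = 15
C(6,5) = 6
dim_A + dim_B = 15 + 6 = 21


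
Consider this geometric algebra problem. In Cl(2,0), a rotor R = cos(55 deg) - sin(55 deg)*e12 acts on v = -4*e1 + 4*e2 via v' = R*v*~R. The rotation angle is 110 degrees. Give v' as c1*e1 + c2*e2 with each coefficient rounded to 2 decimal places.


Rotor R = cos(55deg) - sin(55deg)*e12
Rotation angle theta = 2 * 55 = 110 degrees
v' = R*v*~R rotates v by theta.
cos(110deg) = -0.3420, sin(110deg) = 0.9397
v'_1 = -4*cos(110deg) - 4*sin(110deg)
= -4*(-0.3420) - 4*0.9397
= -2.39
v'_2 = -4*sin(110deg) + 4*cos(110deg)
= -4*0.9397 + 4*(-0.3420)
= -5.13
v' = -2.39*e1 - 5.13*e2


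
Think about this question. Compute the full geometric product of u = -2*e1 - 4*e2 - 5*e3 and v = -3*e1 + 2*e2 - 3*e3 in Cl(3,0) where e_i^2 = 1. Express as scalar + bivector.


In Cl(3,0): e_i^2 = 1, e_ie_j = -e_je_i for i != j.
Scalar part = u . v = (-2)*(-3) + (-4)*2 + (-5)*(-3)
= 6 + (-8) + 15 = 13
e12 coeff = (-2)*2 - (-4)*(-3) = -4 - 12 = -16
e13 coeff = (-2)*(-3) - (-5)*(-3) = 6 - 15 = -9
e23 coeff = (-4)*(-3) - (-5)*2 = 12 - (-10) = 22
uv = 13 - 16*e12 - 9*e13 + 22*e23


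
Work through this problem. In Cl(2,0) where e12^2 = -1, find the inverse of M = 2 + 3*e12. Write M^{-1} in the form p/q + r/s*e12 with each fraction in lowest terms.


M = 2 + 3*e12, where e12^2 = -1.
Since M commutes with its reverse ~M = a - b*e12, M * ~M = a^2 - b^2*e12^2 = a^2 + b^2.
So M^{-1} = ~M / (a^2 + b^2) = (a - b*e12)/(a^2 + b^2).
a^2 + b^2 = 4 + 9 = 13
Scalar part = 2/13 = 2/13
Bivector coeff = -3/13 = -3/13
M^{-1} = 2/13 - 3/13*e12


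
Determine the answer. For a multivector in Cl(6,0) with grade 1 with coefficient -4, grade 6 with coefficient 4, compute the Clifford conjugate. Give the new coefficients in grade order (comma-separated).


Clifford conjugate sign for grade k: (-1)^(k(k+1)/2)
Grade 1: (-1)^(1*2/2) = (-1)^1 = -1, coeff -4 -> 4
Grade 6: (-1)^(6*7/2) = (-1)^21 = -1, coeff 4 -> -4
Conjugated coefficients: 4, -4


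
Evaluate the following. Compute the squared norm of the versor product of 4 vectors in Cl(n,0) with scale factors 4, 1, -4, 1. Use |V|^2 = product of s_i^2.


Each vector v_i has |v_i|^2 = s_i^2
Squared scales: 4^2 = 16, 1^2 = 1, (-4)^2 = 16, 1^2 = 1
|V|^2 = 16 * 1 * 16 * 1
= 256


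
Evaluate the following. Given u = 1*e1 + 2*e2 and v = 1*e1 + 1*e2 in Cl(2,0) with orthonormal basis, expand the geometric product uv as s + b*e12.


Expand: (1*e1 + 2*e2)(1*e1 + 1*e2)
= 1*1*e1e1 + 1*1*e1e2 + 2*1*e2e1 + 2*1*e2e2
Using e1^2 = e2^2 = 1, e2e1 = -e1e2:
Scalar part s = 1*1 + 2*1 = 1 + 2 = 3
Bivector part b = 1*1 - 2*1 = 1 - 2 = -1
uv = 3 - 1*e12


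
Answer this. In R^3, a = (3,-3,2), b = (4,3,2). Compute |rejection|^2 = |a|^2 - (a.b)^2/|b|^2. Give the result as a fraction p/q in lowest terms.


|a|^2 = 3^2 + (-3)^2 + 2^2 = 22
|b|^2 = 4^2 + 3^2 + 2^2 = 29
a . b = 3*4 + (-3)*3 + 2*2 = 7
(a.b)^2 = 7^2 = 49
|rej|^2 = 22 - 49/29
= (638 - 49)/29
= 589/29
In lowest terms: 589/29


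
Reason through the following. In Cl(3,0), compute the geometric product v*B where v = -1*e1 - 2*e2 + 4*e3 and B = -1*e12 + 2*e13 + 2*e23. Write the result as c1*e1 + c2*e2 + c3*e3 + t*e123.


vB has grade-1 (vector) and grade-3 (trivector) parts: vB = (v _| B) + (v ^ B).
Vector part <vB>_1:
  e1: -v2*b12 - v3*b13 = -(-2)*(-1) - (4)*(2) = -10
  e2: v1*b12 - v3*b23 = (-1)*(-1) - (4)*(2) = -7
  e3: v1*b13 + v2*b23 = (-1)*(2) + (-2)*(2) = -6
Trivector part <vB>_3:
  e123: v1*b23 - v2*b13 + v3*b12 = (-1)*(2) - (-2)*(2) + (4)*(-1) = -2
vB = -10*e1 - 7*e2 - 6*e3 - 2*e123


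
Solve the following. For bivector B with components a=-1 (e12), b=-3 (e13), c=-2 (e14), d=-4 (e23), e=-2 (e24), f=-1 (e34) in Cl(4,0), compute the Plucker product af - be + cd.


Plucker relation: af - be + cd
a*f = (-1)*(-1) = 1
b*e = (-3)*(-2) = 6
c*d = (-2)*(-4) = 8
af - be + cd = 1 - 6 + 8
= 3


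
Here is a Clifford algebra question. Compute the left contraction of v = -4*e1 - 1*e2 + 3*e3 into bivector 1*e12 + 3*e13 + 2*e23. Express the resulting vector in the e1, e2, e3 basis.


Left contraction v _| B = <vB>_1 (grade-1 part of the geometric product vB).
Using e1_|e12 = e2, e2_|e12 = -e1, e1_|e13 = e3, e3_|e13 = -e1, e2_|e23 = e3, e3_|e23 = -e2:
e1 coeff: -v2*b12 - v3*b13 = -(-1)*(1) - (3)*(3) = -8
e2 coeff: v1*b12 - v3*b23 = (-4)*(1) - (3)*(2) = -10
e3 coeff: v1*b13 + v2*b23 = (-4)*(3) + (-1)*(2) = -14
v _| B = -8*e1 - 10*e2 - 14*e3


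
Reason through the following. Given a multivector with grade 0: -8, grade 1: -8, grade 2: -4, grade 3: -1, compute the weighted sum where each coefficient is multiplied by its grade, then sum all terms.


Grade-weighted sum = sum of grade_k * coefficient_k
0*(-8) = 0
1*(-8) = -8
2*(-4) = -8
3*(-1) = -3
Total = 0 + (-8) + (-8) + (-3) = -19


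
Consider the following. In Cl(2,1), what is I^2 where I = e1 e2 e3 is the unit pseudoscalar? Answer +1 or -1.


The pseudoscalar I = e1...e_n (product of all n generators) of Cl(p,q) satisfies I^2 = (-1)^(q + n(n-1)/2).
p = 2, q = 1, n = p + q = 3
n(n-1)/2 = 3 * 2 / 2 = 3
Exponent = q + n(n-1)/2 = 1 + 3 = 4
I^2 = (-1)^4 = +1


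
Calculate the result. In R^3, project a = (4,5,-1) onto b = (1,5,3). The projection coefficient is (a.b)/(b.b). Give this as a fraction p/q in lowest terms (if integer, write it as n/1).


Projection coefficient = (a . b) / (b . b)
a . b = 4*1 + 5*5 + (-1)*3
= 4 + 25 + (-3) = 26
b . b = 1^2 + 5^2 + 3^2
= 1 + 25 + 9 = 35
Coefficient = 26/35
In lowest terms: 26/35


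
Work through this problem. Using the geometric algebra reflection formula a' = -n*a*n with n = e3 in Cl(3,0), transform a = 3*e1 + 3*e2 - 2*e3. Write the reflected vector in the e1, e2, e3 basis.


Reflection formula: a' = -n*a*n, with n = e3 (unit vector, n^2 = 1).
For reflection through hyperplane perp to e3:
The component along e3 flips sign, others stay.
a = (3, 3, -2)
a' = (3, 3, 2)
a' = 3*e1 + 3*e2 + 2*e3


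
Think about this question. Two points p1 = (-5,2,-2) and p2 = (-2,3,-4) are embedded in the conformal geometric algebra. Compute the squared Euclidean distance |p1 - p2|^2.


p1 - p2 = (-3, -1, 2)
|p1 - p2|^2 = (-3)^2 + (-1)^2 + 2^2
= 9 + 1 + 4
= 14


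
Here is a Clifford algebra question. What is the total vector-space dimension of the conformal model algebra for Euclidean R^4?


The conformal model of R^4 uses Cl(5,1): the 4 Euclidean generators plus two extra orthogonal generators e+ (e+^2 = +1) and e- (e-^2 = -1), from which the null vectors e0, einf are built.
Number of generators m = 4 + 2 = 6.
dim Cl(p,q) = 2^m = 2^6 = 64


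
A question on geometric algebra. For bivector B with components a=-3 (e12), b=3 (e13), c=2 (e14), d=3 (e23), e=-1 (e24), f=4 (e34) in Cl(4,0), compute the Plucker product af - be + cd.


Plucker relation: af - be + cd
a*f = (-3)*4 = -12
b*e = 3*(-1) = -3
c*d = 2*3 = 6
af - be + cd = -12 - (-3) + 6
= -3


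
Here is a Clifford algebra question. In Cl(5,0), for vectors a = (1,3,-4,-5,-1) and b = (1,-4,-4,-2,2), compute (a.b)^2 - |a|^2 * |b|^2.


a . b = 1*1 + 3*(-4) + (-4)*(-4) + (-5)*(-2) + (-1)*2
= 1 + (-12) + 16 + 10 + (-2) = 13
|a|^2 = 1^2 + 3^2 + (-4)^2 + (-5)^2 + (-1)^2 = 52
|b|^2 = 1^2 + (-4)^2 + (-4)^2 + (-2)^2 + 2^2 = 41
(a.b)^2 = 13^2 = 169
|a|^2 * |b|^2 = 52 * 41 = 2132
Result = 169 - 2132 = -1963


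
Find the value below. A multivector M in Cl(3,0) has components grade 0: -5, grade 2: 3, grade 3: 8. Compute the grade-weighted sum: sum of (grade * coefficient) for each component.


Grade-weighted sum = sum of grade_k * coefficient_k
0*(-5) = 0
2*3 = 6
3*8 = 24
Total = 0 + 6 + 24 = 30


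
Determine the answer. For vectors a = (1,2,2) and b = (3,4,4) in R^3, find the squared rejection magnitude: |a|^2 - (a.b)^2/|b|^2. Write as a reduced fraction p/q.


|a|^2 = 1^2 + 2^2 + 2^2 = 9
|b|^2 = 3^2 + 4^2 + 4^2 = 41
a . b = 1*3 + 2*4 + 2*4 = 19
(a.b)^2 = 19^2 = 361
|rej|^2 = 9 - 361/41
= (369 - 361)/41
= 8/41
In lowest terms: 8/41


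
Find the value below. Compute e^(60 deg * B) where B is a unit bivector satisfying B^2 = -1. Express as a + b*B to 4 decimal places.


For a unit bivector B with B^2 = -1, the exponential series gives
e^(theta*B) = cos(theta) + sin(theta)*B (the GA analogue of Euler's formula).
theta = 60 degrees = 1.047198 rad
cos(60 deg) = 0.5000
sin(60 deg) = 0.8660
exp(theta*B) = 0.5000 + 0.8660*B


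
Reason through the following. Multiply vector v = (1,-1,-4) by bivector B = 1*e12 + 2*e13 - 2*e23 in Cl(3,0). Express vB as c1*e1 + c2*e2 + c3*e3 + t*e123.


vB has grade-1 (vector) and grade-3 (trivector) parts: vB = (v _| B) + (v ^ B).
Vector part <vB>_1:
  e1: -v2*b12 - v3*b13 = -(-1)*(1) - (-4)*(2) = 9
  e2: v1*b12 - v3*b23 = (1)*(1) - (-4)*(-2) = -7
  e3: v1*b13 + v2*b23 = (1)*(2) + (-1)*(-2) = 4
Trivector part <vB>_3:
  e123: v1*b23 - v2*b13 + v3*b12 = (1)*(-2) - (-1)*(2) + (-4)*(1) = -4
vB = 9*e1 - 7*e2 + 4*e3 - 4*e123


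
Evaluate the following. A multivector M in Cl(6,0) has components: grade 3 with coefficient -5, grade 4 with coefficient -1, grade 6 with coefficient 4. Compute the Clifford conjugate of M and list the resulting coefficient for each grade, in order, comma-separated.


Clifford conjugate sign for grade k: (-1)^(k(k+1)/2)
Grade 3: (-1)^(3*4/2) = (-1)^6 = 1, coeff -5 -> -5
Grade 4: (-1)^(4*5/2) = (-1)^10 = 1, coeff -1 -> -1
Grade 6: (-1)^(6*7/2) = (-1)^21 = -1, coeff 4 -> -4
Conjugated coefficients: -5, -1, -4


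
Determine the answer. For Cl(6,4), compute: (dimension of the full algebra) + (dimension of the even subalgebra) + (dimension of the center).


n = 6 + 4 = 10
Total dim = 2^10 = 1024
Even subalgebra dim = 2^9 = 512
n is even, so center dim = 1
Sum = 1024 + 512 + 1 = 1537


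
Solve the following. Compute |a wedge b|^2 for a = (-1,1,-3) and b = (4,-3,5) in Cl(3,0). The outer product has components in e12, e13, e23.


a wedge b = (a1*b2 - a2*b1)*e12 + (a1*b3 - a3*b1)*e13 + (a2*b3 - a3*b2)*e23
e12 coeff: (-1)*(-3) - 1*4 = 3 - 4 = -1
e13 coeff: (-1)*5 - (-3)*4 = -5 - (-12) = 7
e23 coeff: 1*5 - (-3)*(-3) = 5 - 9 = -4
|a wedge b|^2 = (-1)^2 + 7^2 + (-4)^2
= 1 + 49 + 16
= 66


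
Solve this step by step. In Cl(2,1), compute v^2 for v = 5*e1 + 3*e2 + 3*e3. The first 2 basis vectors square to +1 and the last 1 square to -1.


v^2 = sum of c_i^2 * e_i^2
Positive signature terms (e_i^2 = +1): 5^2 + 3^2 = 34
Negative signature terms (e_j^2 = -1): 3^2 = 9
v^2 = 34 - 9 = 25


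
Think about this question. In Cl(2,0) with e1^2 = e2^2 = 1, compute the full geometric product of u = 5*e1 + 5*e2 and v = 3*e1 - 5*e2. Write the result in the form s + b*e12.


Expand: (5*e1 + 5*e2)(3*e1 - 5*e2)
= 5*3*e1e1 + 5*(-5)*e1e2 + 5*3*e2e1 + 5*(-5)*e2e2
Using e1^2 = e2^2 = 1, e2e1 = -e1e2:
Scalar part s = 5*3 + 5*(-5) = 15 + (-25) = -10
Bivector part b = 5*(-5) - 5*3 = -25 - 15 = -40
uv = -10 - 40*e12


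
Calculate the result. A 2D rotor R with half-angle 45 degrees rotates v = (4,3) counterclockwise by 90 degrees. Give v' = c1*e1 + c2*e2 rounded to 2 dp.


Rotor R = cos(45deg) - sin(45deg)*e12
Rotation angle theta = 2 * 45 = 90 degrees
v' = R*v*~R rotates v by theta.
cos(90deg) = 0.0000, sin(90deg) = 1.0000
v'_1 = 4*cos(90deg) - 3*sin(90deg)
= 4*0.0000 - 3*1.0000
= -3.00
v'_2 = 4*sin(90deg) + 3*cos(90deg)
= 4*1.0000 + 3*0.0000
= 4.00
v' = -3.00*e1 + 4.00*e2


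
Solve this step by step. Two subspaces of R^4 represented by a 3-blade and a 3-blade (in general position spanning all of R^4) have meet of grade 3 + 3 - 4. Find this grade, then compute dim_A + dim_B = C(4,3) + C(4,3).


Meet grade = grade(A) + grade(B) - n
= 3 + 3 - 4 = 2
C(4,3) = 4
C(4,3) = 4
dim_A + dim_B = 4 + 4 = 8


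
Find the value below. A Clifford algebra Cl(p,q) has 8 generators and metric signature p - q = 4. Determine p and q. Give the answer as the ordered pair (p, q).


We need p + q = 8 and p - q = 4.
Adding: 2p = 8 + 4 = 12, so p = 6.
Then q = 8 - 6 = 2.
(p, q) = (6, 2)


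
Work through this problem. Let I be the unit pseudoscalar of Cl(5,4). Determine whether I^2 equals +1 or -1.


The pseudoscalar I = e1...e_n (product of all n generators) of Cl(p,q) satisfies I^2 = (-1)^(q + n(n-1)/2).
p = 5, q = 4, n = p + q = 9
n(n-1)/2 = 9 * 8 / 2 = 36
Exponent = q + n(n-1)/2 = 4 + 36 = 40
I^2 = (-1)^40 = +1


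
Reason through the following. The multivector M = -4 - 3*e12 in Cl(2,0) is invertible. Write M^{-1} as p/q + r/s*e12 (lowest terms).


M = -4 - 3*e12, where e12^2 = -1.
Since M commutes with its reverse ~M = a - b*e12, M * ~M = a^2 - b^2*e12^2 = a^2 + b^2.
So M^{-1} = ~M / (a^2 + b^2) = (a - b*e12)/(a^2 + b^2).
a^2 + b^2 = 16 + 9 = 25
Scalar part = -4/25 = -4/25
Bivector coeff = 3/25 = 3/25
M^{-1} = -4/25 + 3/25*e12


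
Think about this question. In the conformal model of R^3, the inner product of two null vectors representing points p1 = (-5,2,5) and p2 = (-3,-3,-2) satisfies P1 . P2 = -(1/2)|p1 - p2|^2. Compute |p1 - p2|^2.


p1 - p2 = (-2, 5, 7)
|p1 - p2|^2 = (-2)^2 + 5^2 + 7^2
= 4 + 25 + 49
= 78


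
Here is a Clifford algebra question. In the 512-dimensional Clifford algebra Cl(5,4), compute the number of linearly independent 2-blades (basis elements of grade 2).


Number of grade-k basis blades in Cl(p,q) with n = p + q is C(n, k).
n = 5 + 4 = 9
C(9, 2) = 9! / (2! * 7!)
= 362880 / (2 * 5040)
= 36


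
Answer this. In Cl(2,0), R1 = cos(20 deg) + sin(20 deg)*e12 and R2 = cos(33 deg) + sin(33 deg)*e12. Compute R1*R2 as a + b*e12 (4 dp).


Same-plane rotors commute and their half-angles add:
R1*R2 = cos(a1 + a2) + sin(a1 + a2)*e12.
a1 + a2 = 20 + 33 = 53 deg
cos(53 deg) = 0.6018
sin(53 deg) = 0.7986
R1*R2 = 0.6018 + 0.7986*e12


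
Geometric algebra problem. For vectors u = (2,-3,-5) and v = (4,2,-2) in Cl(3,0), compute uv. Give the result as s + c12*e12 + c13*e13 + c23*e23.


In Cl(3,0): e_i^2 = 1, e_ie_j = -e_je_i for i != j.
Scalar part = u . v = 2*4 + (-3)*2 + (-5)*(-2)
= 8 + (-6) + 10 = 12
e12 coeff = 2*2 - (-3)*4 = 4 - (-12) = 16
e13 coeff = 2*(-2) - (-5)*4 = -4 - (-20) = 16
e23 coeff = (-3)*(-2) - (-5)*2 = 6 - (-10) = 16
uv = 12 + 16*e12 + 16*e13 + 16*e23


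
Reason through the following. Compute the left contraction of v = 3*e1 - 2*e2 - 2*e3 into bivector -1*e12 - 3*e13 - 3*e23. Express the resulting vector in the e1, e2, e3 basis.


Left contraction v _| B = <vB>_1 (grade-1 part of the geometric product vB).
Using e1_|e12 = e2, e2_|e12 = -e1, e1_|e13 = e3, e3_|e13 = -e1, e2_|e23 = e3, e3_|e23 = -e2:
e1 coeff: -v2*b12 - v3*b13 = -(-2)*(-1) - (-2)*(-3) = -8
e2 coeff: v1*b12 - v3*b23 = (3)*(-1) - (-2)*(-3) = -9
e3 coeff: v1*b13 + v2*b23 = (3)*(-3) + (-2)*(-3) = -3
v _| B = -8*e1 - 9*e2 - 3*e3


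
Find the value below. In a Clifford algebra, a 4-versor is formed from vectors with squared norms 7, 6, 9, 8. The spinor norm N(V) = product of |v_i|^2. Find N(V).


Spinor norm N(V) = |v1|^2 * |v2|^2 * ... * |v4|^2
= 7 * 6 * 9 * 8
Running product: 7, 42, 378, 3024
N(V) = 3024


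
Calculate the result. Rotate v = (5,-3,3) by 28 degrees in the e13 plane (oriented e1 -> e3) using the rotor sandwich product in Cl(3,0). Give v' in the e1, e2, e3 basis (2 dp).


Rotor R = cos(14deg) - sin(14deg)*e13
Rotation angle theta = 2 * 14 = 28 degrees in the e13 plane (e1 -> e3).
The component perpendicular to the plane (e2) is invariant: v'_2 = v2 = -3.00
cos(28deg) = 0.8829, sin(28deg) = 0.4695
v'_1 = v1*cos(theta) - v3*sin(theta) = 5*0.8829 - 3*0.4695 = 3.01
v'_3 = v1*sin(theta) + v3*cos(theta) = 5*0.4695 + 3*0.8829 = 5.00
v' = 3.01*e1 - 3.00*e2 + 5.00*e3


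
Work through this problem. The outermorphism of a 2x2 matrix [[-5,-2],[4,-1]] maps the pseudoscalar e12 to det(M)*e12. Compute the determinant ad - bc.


The outermorphism of a linear map f sends e1^e2 to f(e1)^f(e2).
f(e1) = -5*e1 + 4*e2
f(e2) = -2*e1 - 1*e2
f(e1) ^ f(e2) = (-5*e1 + 4*e2) ^ (-2*e1 - 1*e2)
= (-5)*(-1)*e12 + 4*(-2)*e21
= (5 - (-8))*e12
= 13*e12
Coefficient = 13


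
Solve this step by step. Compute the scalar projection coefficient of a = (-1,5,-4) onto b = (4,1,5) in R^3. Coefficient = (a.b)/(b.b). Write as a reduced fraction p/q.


Projection coefficient = (a . b) / (b . b)
a . b = (-1)*4 + 5*1 + (-4)*5
= -4 + 5 + (-20) = -19
b . b = 4^2 + 1^2 + 5^2
= 16 + 1 + 25 = 42
Coefficient = -19/42
In lowest terms: -19/42


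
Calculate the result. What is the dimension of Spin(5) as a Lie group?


Spin(n) double-covers SO(n); both have Lie algebra so(n) of dimension n(n-1)/2.
n = 5
n(n-1) = 5 * 4 = 20
dim Spin(5) = 20/2 = 10


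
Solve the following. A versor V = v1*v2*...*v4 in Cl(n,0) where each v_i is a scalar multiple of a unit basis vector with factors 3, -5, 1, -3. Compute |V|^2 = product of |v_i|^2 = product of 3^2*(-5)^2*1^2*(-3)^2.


Each vector v_i has |v_i|^2 = s_i^2
Squared scales: 3^2 = 9, (-5)^2 = 25, 1^2 = 1, (-3)^2 = 9
|V|^2 = 9 * 25 * 1 * 9
= 2025


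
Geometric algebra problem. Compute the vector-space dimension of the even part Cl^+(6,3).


Even subalgebra dimension = 2^(n-1)
n = 6 + 3 = 9
2^(9 - 1) = 2^8 = 256
Verification: sum of C(9,k) for even k = 1 + 36 + 126 + 84 + 9 = 256
Result = 256
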